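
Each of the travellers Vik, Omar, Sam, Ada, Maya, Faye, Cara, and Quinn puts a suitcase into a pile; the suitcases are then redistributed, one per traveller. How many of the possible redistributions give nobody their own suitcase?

Let Aᵢ be the assignments in which traveller i gets their own suitcase. We want the size of the complement of A₁∪…∪A_8.
By inclusion–exclusion this is Σ_{j=0}^{8} (−1)^j C(8,j)·(8−j)!.
Computing: 40320 − 40320 + 20160 − 6720 + 1680 − 336 + 56 − 8 + 1 = 14833.

14833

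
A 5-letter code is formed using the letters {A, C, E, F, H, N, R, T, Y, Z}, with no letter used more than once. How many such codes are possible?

30240

This is a permutation of 5 out of 10: P(10,5) = 10!/5!.
10 × 9 × 8 × 7 × 6 = 30240.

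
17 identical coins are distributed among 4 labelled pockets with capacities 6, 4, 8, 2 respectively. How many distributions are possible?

Ignoring the caps, the number of non-negative solutions to x_1+…+x_4 = 17 is C(20,3) = 1140.
Subtract solutions that violate a single cap (substitute x_i' = x_i − (cap_i+1)): x_1 ≥ 7 gives C(13,3) = 286; x_2 ≥ 5 gives C(15,3) = 455; x_3 ≥ 9 gives C(11,3) = 165; x_4 ≥ 3 gives C(17,3) = 680. Together 1586.
Add back pairs where two caps are both exceeded: 56 + 4 + 120 + 20 + 220 + 56 = 476.
Subtract triples: 0 + 10 + 0 + 1 = 11.
By inclusion–exclusion the count is 1140 − 1586 + 476 − 11 = 19.

19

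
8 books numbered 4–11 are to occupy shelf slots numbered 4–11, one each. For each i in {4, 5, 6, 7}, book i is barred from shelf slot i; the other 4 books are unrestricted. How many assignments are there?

Let Aᵢ (for 4 ≤ i ≤ 7) be the placements that put book i in its forbidden shelf slot. Any j of these fix j positions, leaving (8−j)! ways to fill the rest, and there are C(4,j) ways to pick which j.
By inclusion–exclusion, the number of valid placements is Σ_{j=0}^{4} (−1)^j C(4,j)·(8−j)!.
Computing: 40320 − 20160 + 4320 − 480 + 24 = 24024.

24024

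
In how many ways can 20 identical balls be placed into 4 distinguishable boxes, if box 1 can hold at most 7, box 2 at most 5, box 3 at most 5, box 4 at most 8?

56

By stars and bars, unrestricted non-negative solutions to x_1+…+x_4 = 20 number C(20+3,3) = 1771.
Subtract solutions that violate a single cap (substitute x_i' = x_i − (cap_i+1)): x_1 ≥ 8 gives C(15,3) = 455; x_2 ≥ 6 gives C(17,3) = 680; x_3 ≥ 6 gives C(17,3) = 680; x_4 ≥ 9 gives C(14,3) = 364. Together 2179.
Add back pairs where two caps are both exceeded: 84 + 84 + 20 + 165 + 56 + 56 = 465.
Subtract triples: 1 + 0 + 0 + 0 = 1.
By inclusion–exclusion the count is 1771 − 2179 + 465 − 1 = 56.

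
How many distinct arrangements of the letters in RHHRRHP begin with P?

Fix P in the first position and arrange the remaining 6 letters.
Those 6 letters have H appearing 3 times and R appearing 3 times, giving (6)!/(3!·3!) = 20.

20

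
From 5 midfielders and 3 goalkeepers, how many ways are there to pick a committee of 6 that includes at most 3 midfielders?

Split by how many midfielders are chosen (0 through 3).
Sum: C(5,0)·C(3,6) + C(5,1)·C(3,5) + C(5,2)·C(3,4) + C(5,3)·C(3,3) = 0 + 0 + 0 + 10 = 10.

10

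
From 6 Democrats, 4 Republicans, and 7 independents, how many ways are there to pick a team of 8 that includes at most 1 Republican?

Split by how many Republicans are chosen (0 through 1).
Sum: C(4,0)·C(13,8) + C(4,1)·C(13,7) = 1287 + 6864 = 8151.

8151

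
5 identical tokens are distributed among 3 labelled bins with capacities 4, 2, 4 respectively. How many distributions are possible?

13

Without the upper bounds there are C(7,2) = 21 ways to split 5 among 3 bins.
Subtract solutions that violate a single cap (substitute x_i' = x_i − (cap_i+1)): x_1 ≥ 5 gives C(2,2) = 1; x_2 ≥ 3 gives C(4,2) = 6; x_3 ≥ 5 gives C(2,2) = 1. Together 8.
No two caps can be exceeded simultaneously, so the pair terms are all 0.
By inclusion–exclusion the count is 21 − 8 + 0 = 13.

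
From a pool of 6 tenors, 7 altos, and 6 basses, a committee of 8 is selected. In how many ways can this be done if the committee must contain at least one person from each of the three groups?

72513

Unrestricted: C(19,8) = 75582 ways to pick any 8 of the 19.
Subtract selections that omit an entire group: no tenors → C(13,8) = 1287; no altos → C(12,8) = 495; no basses → C(13,8) = 1287.
Add back selections omitting two groups (i.e. drawn from a single group): C(6,8) + C(7,8) + C(6,8) = 0.
By inclusion–exclusion: 75582 − 3069 + 0 = 72513.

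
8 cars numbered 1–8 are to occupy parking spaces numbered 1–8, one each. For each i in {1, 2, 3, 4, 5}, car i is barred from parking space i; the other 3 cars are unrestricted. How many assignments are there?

21234

Let Aᵢ (for 1 ≤ i ≤ 5) be the placements that put car i in its forbidden parking space. Any j of these fix j positions, leaving (8−j)! ways to fill the rest, and there are C(5,j) ways to pick which j.
By inclusion–exclusion, the number of valid placements is Σ_{j=0}^{5} (−1)^j C(5,j)·(8−j)!.
Computing: 40320 − 25200 + 7200 − 1200 + 120 − 6 = 21234.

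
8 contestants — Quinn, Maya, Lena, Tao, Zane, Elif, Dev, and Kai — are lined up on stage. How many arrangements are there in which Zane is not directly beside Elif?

30240

Of the 8! = 40320 arrangements, those with Zane and Elif adjacent number 2 × 7! = 10080 (treat the pair as a block with 2 internal orders).
Complementary counting: 40320 − 10080 = 30240.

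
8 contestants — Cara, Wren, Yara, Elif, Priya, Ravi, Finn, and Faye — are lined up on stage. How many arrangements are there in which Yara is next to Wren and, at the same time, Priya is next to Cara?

2880

Treat {Yara,Wren} as one block (2 orders) and {Priya,Cara} as another (2 orders).
That leaves 6 units to arrange: 2 × 2 × 6! = 4 × 720 = 2880.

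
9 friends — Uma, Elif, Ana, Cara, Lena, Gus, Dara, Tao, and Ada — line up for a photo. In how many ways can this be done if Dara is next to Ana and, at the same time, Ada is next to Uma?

20160

Treat {Dara,Ana} as one block (2 orders) and {Ada,Uma} as another (2 orders).
That leaves 7 units to arrange: 2 × 2 × 7! = 4 × 5040 = 20160.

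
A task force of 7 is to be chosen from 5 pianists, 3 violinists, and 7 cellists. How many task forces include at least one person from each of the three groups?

Unrestricted: C(15,7) = 6435 ways to pick any 7 of the 15.
Selections missing a whole group: no pianists → C(10,7) = 120; no violinists → C(12,7) = 792; no cellists → C(8,7) = 8.
Add back selections omitting two groups (i.e. drawn from a single group): C(5,7) + C(3,7) + C(7,7) = 1.
By inclusion–exclusion: 6435 − 920 + 1 = 5516.

5516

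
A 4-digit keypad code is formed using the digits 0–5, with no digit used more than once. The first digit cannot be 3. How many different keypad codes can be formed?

The first digit has 6−1 = 5 choices (anything except 3).
The remaining 3 digits are filled from the other 5 symbols without repetition: 5 × 4 × 3 = 60.
Total: 5 × 60 = 300.

300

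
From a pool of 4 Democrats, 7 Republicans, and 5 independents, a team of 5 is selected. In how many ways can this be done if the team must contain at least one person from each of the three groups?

3010

Unrestricted: C(16,5) = 4368 ways to pick any 5 of the 16.
Subtract selections that omit an entire group: no Democrats → C(12,5) = 792; no Republicans → C(9,5) = 126; no independents → C(11,5) = 462.
Add back selections omitting two groups (i.e. drawn from a single group): C(4,5) + C(7,5) + C(5,5) = 22.
By inclusion–exclusion: 4368 − 1380 + 22 = 3010.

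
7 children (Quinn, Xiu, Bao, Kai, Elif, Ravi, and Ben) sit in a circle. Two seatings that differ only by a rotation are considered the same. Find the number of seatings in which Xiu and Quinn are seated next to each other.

Treat {Xiu, Quinn} as one unit (2 internal orders) and seat the resulting 6 units around the table: (5)! circular arrangements.
So 2 × (5)! = 2 × 120 = 240.

240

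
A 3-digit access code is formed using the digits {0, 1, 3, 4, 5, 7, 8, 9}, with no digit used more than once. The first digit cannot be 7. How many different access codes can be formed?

The first digit has 8−1 = 7 choices (anything except 7).
The remaining 2 digits are filled from the other 7 symbols without repetition: 7 × 6 = 42.
Total: 7 × 42 = 294.

294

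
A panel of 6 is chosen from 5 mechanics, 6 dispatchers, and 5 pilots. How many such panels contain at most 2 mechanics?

Split by how many mechanics are chosen (0 through 2).
Sum: C(5,0)·C(11,6) + C(5,1)·C(11,5) + C(5,2)·C(11,4) = 462 + 2310 + 3300 = 6072.

6072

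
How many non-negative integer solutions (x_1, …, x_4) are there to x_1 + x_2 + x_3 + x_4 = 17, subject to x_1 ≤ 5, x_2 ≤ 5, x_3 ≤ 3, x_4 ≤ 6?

10

Without the upper bounds there are C(20,3) = 1140 ways to split 17 among 4 variables.
Subtract solutions that violate a single cap (substitute x_i' = x_i − (cap_i+1)): x_1 ≥ 6 gives C(14,3) = 364; x_2 ≥ 6 gives C(14,3) = 364; x_3 ≥ 4 gives C(16,3) = 560; x_4 ≥ 7 gives C(13,3) = 286. Together 1574.
Add back pairs where two caps are both exceeded: 56 + 120 + 35 + 120 + 35 + 84 = 450.
Subtract triples: 4 + 0 + 1 + 1 = 6.
By inclusion–exclusion the count is 1140 − 1574 + 450 − 6 = 10.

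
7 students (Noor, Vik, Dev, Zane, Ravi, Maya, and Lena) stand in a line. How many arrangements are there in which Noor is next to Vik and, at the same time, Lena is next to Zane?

Treat {Noor,Vik} as one block (2 orders) and {Lena,Zane} as another (2 orders).
That leaves 5 units to arrange: 2 × 2 × 5! = 4 × 120 = 480.

480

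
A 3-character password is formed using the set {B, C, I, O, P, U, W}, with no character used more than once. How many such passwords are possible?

This is a permutation of 3 out of 7: P(7,3) = 7!/4!.
That product is 7 × 6 × 5 = 210.

210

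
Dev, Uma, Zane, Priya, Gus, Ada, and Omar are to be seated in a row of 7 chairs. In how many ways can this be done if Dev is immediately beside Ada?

1440

Treat {Dev, Ada} as a single unit. There are 6 units to order, and the pair itself can be ordered 2 ways.
That gives 2 × 6! = 2 × 720 = 1440.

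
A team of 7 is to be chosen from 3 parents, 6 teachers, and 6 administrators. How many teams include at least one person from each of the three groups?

With no constraint there are C(15,7) = 6435 possible selections.
Selections missing a whole group: no parents → C(12,7) = 792; no teachers → C(9,7) = 36; no administrators → C(9,7) = 36.
Add back selections omitting two groups (i.e. drawn from a single group): C(3,7) + C(6,7) + C(6,7) = 0.
By inclusion–exclusion: 6435 − 864 + 0 = 5571.

5571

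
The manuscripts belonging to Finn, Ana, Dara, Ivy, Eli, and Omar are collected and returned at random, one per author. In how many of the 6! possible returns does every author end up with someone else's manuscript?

Let Aᵢ be the assignments in which author i gets their own manuscript. We want the size of the complement of A₁∪…∪A_6.
By inclusion–exclusion this is Σ_{j=0}^{6} (−1)^j C(6,j)·(6−j)!.
Computing: 720 − 720 + 360 − 120 + 30 − 6 + 1 = 265.

265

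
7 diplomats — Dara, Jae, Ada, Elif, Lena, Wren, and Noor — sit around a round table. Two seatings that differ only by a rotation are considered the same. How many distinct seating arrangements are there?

720

Fix one person's seat to break rotational symmetry; the remaining 6 people can be arranged in (6)! = 720 ways.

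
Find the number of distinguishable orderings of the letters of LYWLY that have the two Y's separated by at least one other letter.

18

Total arrangements of LYWLY: 5!/(2!·2!) = 30.
If the two Y's are adjacent, glue them into one block, leaving 4 items to arrange: (4)!/(2!) = 12 ways.
Subtracting, 30 − 12 = 18 arrangements keep the Y's apart.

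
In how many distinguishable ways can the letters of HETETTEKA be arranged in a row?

HETETTEKA has 9 letters with E appearing 3 times and T appearing 3 times.
The number of distinct arrangements is 9!/(3!·3!) = 362880/36 = 10080.

10080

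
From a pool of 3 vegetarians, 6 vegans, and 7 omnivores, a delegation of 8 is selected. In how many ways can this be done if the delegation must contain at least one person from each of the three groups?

11529

With no constraint there are C(16,8) = 12870 possible selections.
Selections missing a whole group: no vegetarians → C(13,8) = 1287; no vegans → C(10,8) = 45; no omnivores → C(9,8) = 9.
Add back selections omitting two groups (i.e. drawn from a single group): C(3,8) + C(6,8) + C(7,8) = 0.
By inclusion–exclusion: 12870 − 1341 + 0 = 11529.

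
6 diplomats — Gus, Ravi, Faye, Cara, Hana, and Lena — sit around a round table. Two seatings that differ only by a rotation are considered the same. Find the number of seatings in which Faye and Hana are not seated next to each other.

72

Without the restriction there are (5)! = 120 seatings.
Those with Faye next to Hana: fuse the pair into one unit and seat 5 units around a circle — 2·(4)! = 48.
Subtracting, 120 − 48 = 72.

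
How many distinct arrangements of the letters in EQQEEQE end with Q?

15

Fix Q in the last position and arrange the remaining 6 letters.
Those 6 letters have E appearing 4 times and Q appearing twice, giving (6)!/(4!·2!) = 15.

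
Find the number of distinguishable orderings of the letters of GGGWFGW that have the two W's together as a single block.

30

Treat the 2 copies of W as a single block. The multiset to arrange is then {WW, F, G, G, G, G}, 6 items in all.
That gives (6)!/(4!) = 30 arrangements.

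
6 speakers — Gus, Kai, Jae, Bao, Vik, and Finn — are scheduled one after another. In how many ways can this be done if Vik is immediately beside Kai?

Glue Vik and Kai into one block (2 internal orders), leaving 5 units to arrange in a row.
So the count is 2·(5)! = 240.

240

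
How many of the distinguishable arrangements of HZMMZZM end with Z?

60

With the last slot taken by Z, it remains to arrange the other 6 letters (HMMZZM).
Those 6 letters have M appearing 3 times and Z appearing twice, giving (6)!/(3!·2!) = 60.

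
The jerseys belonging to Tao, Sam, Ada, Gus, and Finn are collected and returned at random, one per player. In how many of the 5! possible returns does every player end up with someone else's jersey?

Let Aᵢ be the assignments in which player i gets their old jersey. We want the size of the complement of A₁∪…∪A_5.
By inclusion–exclusion this is Σ_{j=0}^{5} (−1)^j C(5,j)·(5−j)!.
Computing: 120 − 120 + 60 − 20 + 5 − 1 = 44.

44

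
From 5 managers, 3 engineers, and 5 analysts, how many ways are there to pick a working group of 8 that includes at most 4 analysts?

Split by how many analysts are chosen (0 through 4).
Sum: C(5,0)·C(8,8) + C(5,1)·C(8,7) + C(5,2)·C(8,6) + C(5,3)·C(8,5) + C(5,4)·C(8,4) = 1 + 40 + 280 + 560 + 350 = 1231.

1231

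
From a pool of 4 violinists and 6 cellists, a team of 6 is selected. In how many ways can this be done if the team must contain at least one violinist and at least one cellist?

209

Total 6-person selections from all 10: C(10,6) = 210.
Subtract selections that omit an entire group: no violinists → C(6,6) = 1; no cellists → C(4,6) = 0.
Both groups omitted at once is impossible, so 210 − 1 = 209.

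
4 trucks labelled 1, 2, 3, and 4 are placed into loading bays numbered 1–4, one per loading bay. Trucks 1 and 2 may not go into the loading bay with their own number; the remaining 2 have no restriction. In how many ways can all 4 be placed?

14

Let Aᵢ (for i ∈ {1, 2}) be the placements that put truck i in its forbidden loading bay. Any j of these fix j positions, leaving (4−j)! ways to fill the rest, and there are C(2,j) ways to pick which j.
By inclusion–exclusion, the number of valid placements is Σ_{j=0}^{2} (−1)^j C(2,j)·(4−j)!.
Computing: 24 − 12 + 2 = 14.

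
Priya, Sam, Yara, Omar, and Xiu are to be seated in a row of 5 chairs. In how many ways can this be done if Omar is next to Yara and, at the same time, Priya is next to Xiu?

Treat {Omar,Yara} as one block (2 orders) and {Priya,Xiu} as another (2 orders).
That leaves 3 units to arrange: 2 × 2 × 3! = 4 × 6 = 24.

24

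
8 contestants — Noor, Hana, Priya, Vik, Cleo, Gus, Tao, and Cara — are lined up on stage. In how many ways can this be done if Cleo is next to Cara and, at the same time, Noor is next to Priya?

2880

Treat {Cleo,Cara} as one block (2 orders) and {Noor,Priya} as another (2 orders).
That leaves 6 units to arrange: 2 × 2 × 6! = 4 × 720 = 2880.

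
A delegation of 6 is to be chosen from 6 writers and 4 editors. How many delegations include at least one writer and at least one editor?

With no constraint there are C(10,6) = 210 possible selections.
Subtract selections that omit an entire group: no writers → C(4,6) = 0; no editors → C(6,6) = 1.
Both groups omitted at once is impossible, so 210 − 1 = 209.

209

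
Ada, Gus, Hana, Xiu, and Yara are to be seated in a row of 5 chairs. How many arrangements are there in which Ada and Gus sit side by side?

48

Place the 3 others and the Ada-Gus pair as 4 objects in a line; the pair has 2 internal arrangements.
That gives 2 × 4! = 2 × 24 = 48.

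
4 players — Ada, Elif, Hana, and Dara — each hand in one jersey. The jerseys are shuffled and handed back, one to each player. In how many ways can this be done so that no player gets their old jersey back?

Count assignments avoiding every fixed point. For any j of the 4 players fixed to their old jersey, the other 4−j can be arranged in (4−j)! ways.
By inclusion–exclusion this is Σ_{j=0}^{4} (−1)^j C(4,j)·(4−j)!.
Computing: 24 − 24 + 12 − 4 + 1 = 9.

9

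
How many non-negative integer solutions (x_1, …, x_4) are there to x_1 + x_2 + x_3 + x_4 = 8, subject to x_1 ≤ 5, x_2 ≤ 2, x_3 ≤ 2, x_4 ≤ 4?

35

By stars and bars, unrestricted non-negative solutions to x_1+…+x_4 = 8 number C(8+3,3) = 165.
Subtract solutions that violate a single cap (substitute x_i' = x_i − (cap_i+1)): x_1 ≥ 6 gives C(5,3) = 10; x_2 ≥ 3 gives C(8,3) = 56; x_3 ≥ 3 gives C(8,3) = 56; x_4 ≥ 5 gives C(6,3) = 20. Together 142.
Add back pairs where two caps are both exceeded: 0 + 0 + 0 + 10 + 1 + 1 = 12.
By inclusion–exclusion the count is 165 − 142 + 12 = 35.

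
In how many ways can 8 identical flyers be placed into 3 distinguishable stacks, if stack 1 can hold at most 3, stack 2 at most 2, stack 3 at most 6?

Ignoring the caps, the number of non-negative solutions to x_1+…+x_3 = 8 is C(10,2) = 45.
Subtract solutions that violate a single cap (substitute x_i' = x_i − (cap_i+1)): x_1 ≥ 4 gives C(6,2) = 15; x_2 ≥ 3 gives C(7,2) = 21; x_3 ≥ 7 gives C(3,2) = 3. Together 39.
Add back pairs where two caps are both exceeded: 3 + 0 + 0 = 3.
By inclusion–exclusion the count is 45 − 39 + 3 = 9.

9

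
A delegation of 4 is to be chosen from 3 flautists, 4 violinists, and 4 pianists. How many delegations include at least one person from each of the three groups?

192

With no constraint there are C(11,4) = 330 possible selections.
Subtract selections that omit an entire group: no flautists → C(8,4) = 70; no violinists → C(7,4) = 35; no pianists → C(7,4) = 35.
Add back selections omitting two groups (i.e. drawn from a single group): C(3,4) + C(4,4) + C(4,4) = 2.
By inclusion–exclusion: 330 − 140 + 2 = 192.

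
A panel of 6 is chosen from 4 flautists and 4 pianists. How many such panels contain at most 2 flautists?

6

Split by how many flautists are chosen (0 through 2).
Sum: C(4,0)·C(4,6) + C(4,1)·C(4,5) + C(4,2)·C(4,4) = 0 + 0 + 6 = 6.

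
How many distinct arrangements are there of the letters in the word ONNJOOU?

420

Letter multiplicities in ONNJOOU: J×1, N×2, O×3, U×1.
The number of distinct arrangements is 7!/(3!·2!) = 5040/12 = 420.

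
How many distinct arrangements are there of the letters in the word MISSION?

Letter multiplicities in MISSION: I×2, M×1, N×1, O×1, S×2.
The number of distinct arrangements is 7!/(2!·2!) = 5040/4 = 1260.

1260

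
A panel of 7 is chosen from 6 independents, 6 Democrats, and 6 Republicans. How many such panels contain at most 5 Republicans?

31812

Split by how many Republicans are chosen (0 through 5).
Sum: C(6,0)·C(12,7) + C(6,1)·C(12,6) + C(6,2)·C(12,5) + C(6,3)·C(12,4) + C(6,4)·C(12,3) + C(6,5)·C(12,2) = 792 + 5544 + 11880 + 9900 + 3300 + 396 = 31812.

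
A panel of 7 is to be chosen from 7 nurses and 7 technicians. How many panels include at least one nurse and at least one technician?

3430

With no constraint there are C(14,7) = 3432 possible selections.
Subtract selections that omit an entire group: no nurses → C(7,7) = 1; no technicians → C(7,7) = 1.
Both groups omitted at once is impossible, so 3432 − 2 = 3430.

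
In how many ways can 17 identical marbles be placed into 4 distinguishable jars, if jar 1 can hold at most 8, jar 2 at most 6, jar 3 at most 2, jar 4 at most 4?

19

Ignoring the caps, the number of non-negative solutions to x_1+…+x_4 = 17 is C(20,3) = 1140.
Subtract solutions that violate a single cap (substitute x_i' = x_i − (cap_i+1)): x_1 ≥ 9 gives C(11,3) = 165; x_2 ≥ 7 gives C(13,3) = 286; x_3 ≥ 3 gives C(17,3) = 680; x_4 ≥ 5 gives C(15,3) = 455. Together 1586.
Add back pairs where two caps are both exceeded: 4 + 56 + 20 + 120 + 56 + 220 = 476.
Subtract triples: 0 + 0 + 1 + 10 = 11.
By inclusion–exclusion the count is 1140 − 1586 + 476 − 11 = 19.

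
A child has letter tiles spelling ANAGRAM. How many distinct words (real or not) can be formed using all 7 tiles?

840

ANAGRAM has 7 letters with A appearing 3 times.
So there are 7! / (3!) = 840 distinguishable arrangements.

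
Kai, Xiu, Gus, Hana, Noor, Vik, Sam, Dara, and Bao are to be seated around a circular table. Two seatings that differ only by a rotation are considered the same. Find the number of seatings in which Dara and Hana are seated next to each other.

Treat {Dara, Hana} as one unit (2 internal orders) and seat the resulting 8 units around the table: (7)! circular arrangements.
So 2 × (7)! = 2 × 5040 = 10080.

10080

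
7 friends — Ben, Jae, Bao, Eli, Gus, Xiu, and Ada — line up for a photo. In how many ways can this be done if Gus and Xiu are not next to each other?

Of the 7! = 5040 arrangements, those with Gus and Xiu adjacent number 2 × 6! = 1440 (treat the pair as a block with 2 internal orders).
Complementary counting: 5040 − 1440 = 3600.

3600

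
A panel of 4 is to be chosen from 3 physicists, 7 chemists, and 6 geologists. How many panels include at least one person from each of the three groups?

Total 4-person selections from all 16: C(16,4) = 1820.
Selections missing a whole group: no physicists → C(13,4) = 715; no chemists → C(9,4) = 126; no geologists → C(10,4) = 210.
Add back selections omitting two groups (i.e. drawn from a single group): C(3,4) + C(7,4) + C(6,4) = 50.
By inclusion–exclusion: 1820 − 1051 + 50 = 819.

819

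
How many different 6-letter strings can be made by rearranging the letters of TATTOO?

60

Letter multiplicities in TATTOO: A×1, O×2, T×3.
The number of distinct arrangements is 6!/(3!·2!) = 720/12 = 60.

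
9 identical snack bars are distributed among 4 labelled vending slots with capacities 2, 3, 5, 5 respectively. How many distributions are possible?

52

By stars and bars, unrestricted non-negative solutions to x_1+…+x_4 = 9 number C(9+3,3) = 220.
Subtract solutions that violate a single cap (substitute x_i' = x_i − (cap_i+1)): x_1 ≥ 3 gives C(9,3) = 84; x_2 ≥ 4 gives C(8,3) = 56; x_3 ≥ 6 gives C(6,3) = 20; x_4 ≥ 6 gives C(6,3) = 20. Together 180.
Add back pairs where two caps are both exceeded: 10 + 1 + 1 + 0 + 0 + 0 = 12.
By inclusion–exclusion the count is 220 − 180 + 12 = 52.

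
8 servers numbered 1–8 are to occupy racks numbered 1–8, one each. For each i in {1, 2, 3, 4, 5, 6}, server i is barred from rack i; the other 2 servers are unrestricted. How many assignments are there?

Let Aᵢ (for 1 ≤ i ≤ 6) be the placements that put server i in its forbidden rack. Any j of these fix j positions, leaving (8−j)! ways to fill the rest, and there are C(6,j) ways to pick which j.
By inclusion–exclusion, the number of valid placements is Σ_{j=0}^{6} (−1)^j C(6,j)·(8−j)!.
Computing: 40320 − 30240 + 10800 − 2400 + 360 − 36 + 2 = 18806.

18806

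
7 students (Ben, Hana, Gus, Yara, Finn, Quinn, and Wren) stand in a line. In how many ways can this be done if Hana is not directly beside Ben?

Of the 7! = 5040 arrangements, those with Hana and Ben adjacent number 2 × 6! = 1440 (treat the pair as a block with 2 internal orders).
Complementary counting: 5040 − 1440 = 3600.

3600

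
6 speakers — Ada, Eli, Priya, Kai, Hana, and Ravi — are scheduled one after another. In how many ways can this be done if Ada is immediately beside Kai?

Place the 4 others and the Ada-Kai pair as 5 objects in a line; the pair has 2 internal arrangements.
That gives 2 × 5! = 2 × 120 = 240.

240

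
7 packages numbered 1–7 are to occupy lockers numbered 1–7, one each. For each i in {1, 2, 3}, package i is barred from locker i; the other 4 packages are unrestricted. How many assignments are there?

3216

Let Aᵢ (for i ∈ {1, 2, 3}) be the placements that put package i in its forbidden locker. Any j of these fix j positions, leaving (7−j)! ways to fill the rest, and there are C(3,j) ways to pick which j.
By inclusion–exclusion, the number of valid placements is Σ_{j=0}^{3} (−1)^j C(3,j)·(7−j)!.
Computing: 5040 − 2160 + 360 − 24 = 3216.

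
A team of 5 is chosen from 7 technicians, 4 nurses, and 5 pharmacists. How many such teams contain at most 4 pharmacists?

Split by how many pharmacists are chosen (0 through 4).
Sum: C(5,0)·C(11,5) + C(5,1)·C(11,4) + C(5,2)·C(11,3) + C(5,3)·C(11,2) + C(5,4)·C(11,1) = 462 + 1650 + 1650 + 550 + 55 = 4367.

4367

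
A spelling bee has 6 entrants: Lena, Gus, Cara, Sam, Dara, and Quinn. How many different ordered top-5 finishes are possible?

720

This is an ordered selection of 5 from 6: P(6,5).
That gives 6 × 5 × 4 × 3 × 2 = 720.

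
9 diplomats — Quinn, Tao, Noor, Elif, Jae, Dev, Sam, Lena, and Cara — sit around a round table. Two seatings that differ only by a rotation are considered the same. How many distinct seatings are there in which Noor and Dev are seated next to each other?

10080

Treat {Noor, Dev} as one unit (2 internal orders) and seat the resulting 8 units around the table: (7)! circular arrangements.
So 2 × (7)! = 2 × 5040 = 10080.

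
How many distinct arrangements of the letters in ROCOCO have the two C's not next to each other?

40

Total arrangements of ROCOCO: 6!/(3!·2!) = 60.
Arrangements with the C's together: treat CC as one letter, giving (5)!/(3!) = 20.
Hence 60 − 20 = 40.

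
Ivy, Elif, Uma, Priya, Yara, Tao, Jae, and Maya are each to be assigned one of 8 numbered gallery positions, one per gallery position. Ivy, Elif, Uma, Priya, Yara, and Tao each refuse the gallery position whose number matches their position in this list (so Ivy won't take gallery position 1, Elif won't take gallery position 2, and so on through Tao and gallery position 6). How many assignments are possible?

18806

Let Aᵢ (for 1 ≤ i ≤ 6) be the placements that put person i in their forbidden gallery position. Any j of these fix j positions, leaving (8−j)! ways to fill the rest, and there are C(6,j) ways to pick which j.
By inclusion–exclusion, the number of valid placements is Σ_{j=0}^{6} (−1)^j C(6,j)·(8−j)!.
Computing: 40320 − 30240 + 10800 − 2400 + 360 − 36 + 2 = 18806.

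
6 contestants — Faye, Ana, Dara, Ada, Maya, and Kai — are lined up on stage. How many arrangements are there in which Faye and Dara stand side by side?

Glue Faye and Dara into one block (2 internal orders), leaving 5 units to arrange in a row.
So the count is 2·(5)! = 240.

240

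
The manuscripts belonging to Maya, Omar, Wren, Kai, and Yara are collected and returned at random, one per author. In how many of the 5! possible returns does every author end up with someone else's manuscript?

44

This is the derangement count D_5: permutations of 5 items with no fixed point.
By inclusion–exclusion this is Σ_{j=0}^{5} (−1)^j C(5,j)·(5−j)!.
Computing: 120 − 120 + 60 − 20 + 5 − 1 = 44.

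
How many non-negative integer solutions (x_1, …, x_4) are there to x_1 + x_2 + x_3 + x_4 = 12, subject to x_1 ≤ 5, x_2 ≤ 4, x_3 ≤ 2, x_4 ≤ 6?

Ignoring the caps, the number of non-negative solutions to x_1+…+x_4 = 12 is C(15,3) = 455.
Subtract solutions that violate a single cap (substitute x_i' = x_i − (cap_i+1)): x_1 ≥ 6 gives C(9,3) = 84; x_2 ≥ 5 gives C(10,3) = 120; x_3 ≥ 3 gives C(12,3) = 220; x_4 ≥ 7 gives C(8,3) = 56. Together 480.
Add back pairs where two caps are both exceeded: 4 + 20 + 0 + 35 + 1 + 10 = 70.
By inclusion–exclusion the count is 455 − 480 + 70 = 45.

45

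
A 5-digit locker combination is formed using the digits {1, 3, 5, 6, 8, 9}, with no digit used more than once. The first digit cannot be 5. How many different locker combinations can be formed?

The first digit has 6−1 = 5 choices (anything except 5).
The remaining 4 digits are filled from the other 5 symbols without repetition: 5 × 4 × 3 × 2 = 120.
Total: 5 × 120 = 600.

600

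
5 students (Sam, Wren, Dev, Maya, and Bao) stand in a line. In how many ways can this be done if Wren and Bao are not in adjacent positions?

72

There are 5! = 120 arrangements in all. If Wren and Bao are adjacent, merging them into one block gives 2·(4)! = 48 arrangements.
So 120 − 48 = 72 arrangements keep them apart.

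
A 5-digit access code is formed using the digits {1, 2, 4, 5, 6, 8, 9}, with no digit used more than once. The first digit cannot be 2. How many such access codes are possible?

2160

The first digit has 7−1 = 6 choices (anything except 2).
The remaining 4 digits are filled from the other 6 symbols without repetition: 6 × 5 × 4 × 3 = 360.
Total: 6 × 360 = 2160.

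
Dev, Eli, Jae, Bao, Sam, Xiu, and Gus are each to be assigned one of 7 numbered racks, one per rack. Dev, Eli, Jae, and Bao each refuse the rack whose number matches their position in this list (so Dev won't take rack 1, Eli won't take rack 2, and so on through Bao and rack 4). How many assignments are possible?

2790

Let Aᵢ (for 1 ≤ i ≤ 4) be the placements that put person i in their forbidden rack. Any j of these fix j positions, leaving (7−j)! ways to fill the rest, and there are C(4,j) ways to pick which j.
By inclusion–exclusion, the number of valid placements is Σ_{j=0}^{4} (−1)^j C(4,j)·(7−j)!.
Computing: 5040 − 2880 + 720 − 96 + 6 = 2790.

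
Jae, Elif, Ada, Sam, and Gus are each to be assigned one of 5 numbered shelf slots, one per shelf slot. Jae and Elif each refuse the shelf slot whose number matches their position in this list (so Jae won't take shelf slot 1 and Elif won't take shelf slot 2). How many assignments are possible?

78

Let Aᵢ (for i ∈ {1, 2}) be the placements that put person i in their forbidden shelf slot. Any j of these fix j positions, leaving (5−j)! ways to fill the rest, and there are C(2,j) ways to pick which j.
By inclusion–exclusion, the number of valid placements is Σ_{j=0}^{2} (−1)^j C(2,j)·(5−j)!.
Computing: 120 − 48 + 6 = 78.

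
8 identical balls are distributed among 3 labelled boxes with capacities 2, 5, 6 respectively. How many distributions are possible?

Without the upper bounds there are C(10,2) = 45 ways to split 8 among 3 boxes.
Subtract solutions that violate a single cap (substitute x_i' = x_i − (cap_i+1)): x_1 ≥ 3 gives C(7,2) = 21; x_2 ≥ 6 gives C(4,2) = 6; x_3 ≥ 7 gives C(3,2) = 3. Together 30.
No two caps can be exceeded simultaneously, so the pair terms are all 0.
By inclusion–exclusion the count is 45 − 30 + 0 = 15.

15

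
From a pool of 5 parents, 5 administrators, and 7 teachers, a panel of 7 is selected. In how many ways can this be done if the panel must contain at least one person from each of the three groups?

With no constraint there are C(17,7) = 19448 possible selections.
Selections missing a whole group: no parents → C(12,7) = 792; no administrators → C(12,7) = 792; no teachers → C(10,7) = 120.
Add back selections omitting two groups (i.e. drawn from a single group): C(5,7) + C(5,7) + C(7,7) = 1.
By inclusion–exclusion: 19448 − 1704 + 1 = 17745.

17745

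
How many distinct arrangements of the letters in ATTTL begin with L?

4

With the first slot taken by L, it remains to arrange the other 4 letters (ATTT).
Those 4 letters have T appearing 3 times, giving (4)!/(3!) = 4.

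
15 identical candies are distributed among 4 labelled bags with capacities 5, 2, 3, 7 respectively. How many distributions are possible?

10

Without the upper bounds there are C(18,3) = 816 ways to split 15 among 4 bags.
Subtract solutions that violate a single cap (substitute x_i' = x_i − (cap_i+1)): x_1 ≥ 6 gives C(12,3) = 220; x_2 ≥ 3 gives C(15,3) = 455; x_3 ≥ 4 gives C(14,3) = 364; x_4 ≥ 8 gives C(10,3) = 120. Together 1159.
Add back pairs where two caps are both exceeded: 84 + 56 + 4 + 165 + 35 + 20 = 364.
Subtract triples: 10 + 0 + 0 + 1 = 11.
By inclusion–exclusion the count is 816 − 1159 + 364 − 11 = 10.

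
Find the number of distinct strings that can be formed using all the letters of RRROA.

RRROA has 5 letters with R appearing 3 times.
Dividing 5! = 120 by 3! = 6 for the repeated letters gives 20.

20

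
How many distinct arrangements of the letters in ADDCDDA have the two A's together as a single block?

30

Treat the 2 copies of A as a single block. The multiset to arrange is then {AA, C, D, D, D, D}, 6 items in all.
That gives (6)!/(4!) = 30 arrangements.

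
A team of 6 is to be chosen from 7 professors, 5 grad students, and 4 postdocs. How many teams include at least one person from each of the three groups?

Unrestricted: C(16,6) = 8008 ways to pick any 6 of the 16.
Subtract selections that omit an entire group: no professors → C(9,6) = 84; no grad students → C(11,6) = 462; no postdocs → C(12,6) = 924.
Add back selections omitting two groups (i.e. drawn from a single group): C(7,6) + C(5,6) + C(4,6) = 7.
By inclusion–exclusion: 8008 − 1470 + 7 = 6545.

6545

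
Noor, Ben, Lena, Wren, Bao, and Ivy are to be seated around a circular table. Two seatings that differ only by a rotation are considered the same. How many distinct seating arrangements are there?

120

Around a circle, 6 distinct people have 6!/6 = (5)! = 120 rotationally distinct seatings.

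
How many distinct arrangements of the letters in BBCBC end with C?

With the last slot taken by C, it remains to arrange the other 4 letters (BBBC).
Those 4 letters have B appearing 3 times, giving (4)!/(3!) = 4.

4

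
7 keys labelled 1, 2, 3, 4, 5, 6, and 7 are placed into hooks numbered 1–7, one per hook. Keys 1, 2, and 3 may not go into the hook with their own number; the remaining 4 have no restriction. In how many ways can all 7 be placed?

3216

Let Aᵢ (for i ∈ {1, 2, 3}) be the placements that put key i in its forbidden hook. Any j of these fix j positions, leaving (7−j)! ways to fill the rest, and there are C(3,j) ways to pick which j.
By inclusion–exclusion, the number of valid placements is Σ_{j=0}^{3} (−1)^j C(3,j)·(7−j)!.
Computing: 5040 − 2160 + 360 − 24 = 3216.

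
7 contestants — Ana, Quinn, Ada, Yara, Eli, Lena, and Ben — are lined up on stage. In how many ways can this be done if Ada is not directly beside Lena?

3600

There are 7! = 5040 arrangements in all. If Ada and Lena are adjacent, merging them into one block gives 2·(6)! = 1440 arrangements.
So 5040 − 1440 = 3600 arrangements keep them apart.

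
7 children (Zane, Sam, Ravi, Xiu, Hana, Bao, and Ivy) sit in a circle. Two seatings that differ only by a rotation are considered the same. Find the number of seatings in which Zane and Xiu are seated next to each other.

240

Treat {Zane, Xiu} as one unit (2 internal orders) and seat the resulting 6 units around the table: (5)! circular arrangements.
So 2 × (5)! = 2 × 120 = 240.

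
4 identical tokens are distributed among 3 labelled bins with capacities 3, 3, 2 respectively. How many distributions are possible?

10

By stars and bars, unrestricted non-negative solutions to x_1+…+x_3 = 4 number C(4+2,2) = 15.
Subtract solutions that violate a single cap (substitute x_i' = x_i − (cap_i+1)): x_1 ≥ 4 gives C(2,2) = 1; x_2 ≥ 4 gives C(2,2) = 1; x_3 ≥ 3 gives C(3,2) = 3. Together 5.
No two caps can be exceeded simultaneously, so the pair terms are all 0.
By inclusion–exclusion the count is 15 − 5 + 0 = 10.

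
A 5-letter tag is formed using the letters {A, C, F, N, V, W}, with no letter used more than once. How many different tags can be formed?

720

With no repetition, fill the 5 letters in order: 6 choices, then 5, down to 2.
That product is 6 × 5 × 4 × 3 × 2 = 720.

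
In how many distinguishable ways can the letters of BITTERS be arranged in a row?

BITTERS has 7 letters with T appearing twice.
The number of distinct arrangements is 7!/(2!) = 5040/2 = 2520.

2520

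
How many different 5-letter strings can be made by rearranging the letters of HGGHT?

30

Letter multiplicities in HGGHT: G×2, H×2, T×1.
So there are 5! / (2!·2!) = 30 distinguishable arrangements.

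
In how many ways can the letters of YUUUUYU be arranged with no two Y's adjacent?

There are 7!/(5!·2!) = 21 arrangements of YUUUUYU in total.
If the two Y's are adjacent, glue them into one block, leaving 6 items to arrange: (6)!/(5!) = 6 ways.
Subtracting, 21 − 6 = 15 arrangements keep the Y's apart.

15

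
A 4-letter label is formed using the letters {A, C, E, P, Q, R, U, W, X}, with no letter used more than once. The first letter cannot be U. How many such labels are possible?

The first letter has 9−1 = 8 choices (anything except U).
The remaining 3 letters are filled from the other 8 symbols without repetition: 8 × 7 × 6 = 336.
Total: 8 × 336 = 2688.

2688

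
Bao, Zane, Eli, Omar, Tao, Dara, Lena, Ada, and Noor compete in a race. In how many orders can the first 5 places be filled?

There are 9 choices for 1st place, 8 for 2nd, and so on down to 5 for position 5.
That gives 9 × 8 × 7 × 6 × 5 = 15120.

15120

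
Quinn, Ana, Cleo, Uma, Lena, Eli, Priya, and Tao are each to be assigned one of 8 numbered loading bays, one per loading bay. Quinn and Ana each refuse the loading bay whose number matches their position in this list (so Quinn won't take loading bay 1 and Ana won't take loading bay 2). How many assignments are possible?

Let Aᵢ (for i ∈ {1, 2}) be the placements that put person i in their forbidden loading bay. Any j of these fix j positions, leaving (8−j)! ways to fill the rest, and there are C(2,j) ways to pick which j.
By inclusion–exclusion, the number of valid placements is Σ_{j=0}^{2} (−1)^j C(2,j)·(8−j)!.
Computing: 40320 − 10080 + 720 = 30960.

30960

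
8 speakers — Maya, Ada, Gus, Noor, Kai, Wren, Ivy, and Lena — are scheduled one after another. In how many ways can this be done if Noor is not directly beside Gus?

30240

There are 8! = 40320 arrangements in all. If Noor and Gus are adjacent, merging them into one block gives 2·(7)! = 10080 arrangements.
Complementary counting: 40320 − 10080 = 30240.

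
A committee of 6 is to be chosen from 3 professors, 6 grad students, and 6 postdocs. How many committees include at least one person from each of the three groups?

Unrestricted: C(15,6) = 5005 ways to pick any 6 of the 15.
Selections missing a whole group: no professors → C(12,6) = 924; no grad students → C(9,6) = 84; no postdocs → C(9,6) = 84.
Add back selections omitting two groups (i.e. drawn from a single group): C(3,6) + C(6,6) + C(6,6) = 2.
By inclusion–exclusion: 5005 − 1092 + 2 = 3915.

3915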